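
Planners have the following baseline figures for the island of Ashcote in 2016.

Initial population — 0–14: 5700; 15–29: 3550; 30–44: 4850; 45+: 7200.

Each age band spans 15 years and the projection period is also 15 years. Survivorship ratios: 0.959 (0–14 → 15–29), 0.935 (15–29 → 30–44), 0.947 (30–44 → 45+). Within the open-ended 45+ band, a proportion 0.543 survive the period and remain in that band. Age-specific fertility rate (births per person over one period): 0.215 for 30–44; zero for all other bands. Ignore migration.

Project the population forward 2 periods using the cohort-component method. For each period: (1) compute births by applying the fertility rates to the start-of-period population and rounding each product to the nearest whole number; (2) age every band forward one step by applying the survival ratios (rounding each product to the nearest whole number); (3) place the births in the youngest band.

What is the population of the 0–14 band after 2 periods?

Numbering the bands 1..4 from youngest to oldest:
Period 1.
Births: 4850 × 0.215 = 1043
Band 2: 5700 × 0.959 = 5466
Band 3: 3550 × 0.935 = 3319
Band 4: 4850 × 0.947 + 7200 × 0.543 = 4593 + 3910 = 8503
→ [1043, 5466, 3319, 8503]
Period 2.
Births: 3319 × 0.215 = 714
Band 2: 1043 × 0.959 = 1000
Band 3: 5466 × 0.935 = 5111
Band 4: 3319 × 0.947 + 8503 × 0.543 = 3143 + 4617 = 7760
→ [714, 1000, 5111, 7760]

714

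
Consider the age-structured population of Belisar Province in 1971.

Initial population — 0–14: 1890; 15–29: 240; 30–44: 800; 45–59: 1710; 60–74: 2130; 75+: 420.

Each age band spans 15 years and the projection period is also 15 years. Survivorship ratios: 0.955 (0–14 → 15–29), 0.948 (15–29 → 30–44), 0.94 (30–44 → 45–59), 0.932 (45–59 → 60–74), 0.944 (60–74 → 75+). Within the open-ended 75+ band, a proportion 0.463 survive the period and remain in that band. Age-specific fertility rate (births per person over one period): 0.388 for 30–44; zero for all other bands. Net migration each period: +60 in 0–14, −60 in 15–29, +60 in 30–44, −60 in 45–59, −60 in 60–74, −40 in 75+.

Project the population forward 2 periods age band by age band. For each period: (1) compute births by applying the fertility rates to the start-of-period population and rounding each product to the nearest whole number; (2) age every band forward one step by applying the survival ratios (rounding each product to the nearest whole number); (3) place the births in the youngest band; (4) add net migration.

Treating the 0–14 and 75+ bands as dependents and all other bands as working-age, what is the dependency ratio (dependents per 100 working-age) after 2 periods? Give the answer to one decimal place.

92.1

(Groups numbered youngest = 1 to oldest = 6.)
After projecting period 1:
Births: 800 * 0.388 = 310
Group 2: 1890 * 0.955 = 1805
Group 3: 240 * 0.948 = 228
Group 4: 800 * 0.94 = 752
Group 5: 1710 * 0.932 = 1594
Group 6: 2130 * 0.944 + 420 * 0.463 = 2011 + 194 = 2205
Net migration: Group 1 + 60 → 370; Group 2 − 60 → 1745; Group 3 + 60 → 288; Group 4 − 60 → 692; Group 5 − 60 → 1534; Group 6 − 40 → 2165
Population now: 0–14=370, 15–29=1745, 30–44=288, 45–59=692, 60–74=1534, 75+=2165
After projecting period 2:
Births: 288 * 0.388 = 112
Group 2: 370 * 0.955 = 353
Group 3: 1745 * 0.948 = 1654
Group 4: 288 * 0.94 = 271
Group 5: 692 * 0.932 = 645
Group 6: 1534 * 0.944 + 2165 * 0.463 = 1448 + 1002 = 2450
Net migration: Group 1 + 60 → 172; Group 2 − 60 → 293; Group 3 + 60 → 1714; Group 4 − 60 → 211; Group 5 − 60 → 585; Group 6 − 40 → 2410
Population now: 0–14=172, 15–29=293, 30–44=1714, 45–59=211, 60–74=585, 75+=2410
Dependents (band 0–14 + band 75+) = 172 + 2410 = 2582; working-age = 2803; ratio = 2582/2803 × 100 = 92.1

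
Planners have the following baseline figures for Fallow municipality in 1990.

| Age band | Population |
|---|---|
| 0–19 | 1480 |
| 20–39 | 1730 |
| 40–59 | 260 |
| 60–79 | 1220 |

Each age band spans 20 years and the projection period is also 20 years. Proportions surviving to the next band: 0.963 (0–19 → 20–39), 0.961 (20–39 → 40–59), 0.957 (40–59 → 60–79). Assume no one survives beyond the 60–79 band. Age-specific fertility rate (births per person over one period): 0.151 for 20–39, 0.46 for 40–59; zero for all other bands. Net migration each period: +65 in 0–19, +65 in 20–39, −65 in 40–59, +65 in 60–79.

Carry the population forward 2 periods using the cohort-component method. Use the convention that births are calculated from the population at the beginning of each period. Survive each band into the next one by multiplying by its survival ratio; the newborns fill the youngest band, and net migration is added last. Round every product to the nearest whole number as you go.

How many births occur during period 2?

Period 1:
Births: 1730 × 0.151 = 261, 260 × 0.46 = 120 → 381
20–39: 1480 × 0.963 = 1425
40–59: 1730 × 0.961 = 1663
60–79: 260 × 0.957 = 249
Net migration: 0–19 + 65 → 446; 20–39 + 65 → 1490; 40–59 − 65 → 1598; 60–79 + 65 → 314
Population now: 0–19=446, 20–39=1490, 40–59=1598, 60–79=314
Period 2:
Births: 1490 × 0.151 = 225, 1598 × 0.46 = 735 → 960
20–39: 446 × 0.963 = 429
40–59: 1490 × 0.961 = 1432
60–79: 1598 × 0.957 = 1529
Net migration: 0–19 + 65 → 1025; 20–39 + 65 → 494; 40–59 − 65 → 1367; 60–79 + 65 → 1594
Population now: 0–19=1025, 20–39=494, 40–59=1367, 60–79=1594

960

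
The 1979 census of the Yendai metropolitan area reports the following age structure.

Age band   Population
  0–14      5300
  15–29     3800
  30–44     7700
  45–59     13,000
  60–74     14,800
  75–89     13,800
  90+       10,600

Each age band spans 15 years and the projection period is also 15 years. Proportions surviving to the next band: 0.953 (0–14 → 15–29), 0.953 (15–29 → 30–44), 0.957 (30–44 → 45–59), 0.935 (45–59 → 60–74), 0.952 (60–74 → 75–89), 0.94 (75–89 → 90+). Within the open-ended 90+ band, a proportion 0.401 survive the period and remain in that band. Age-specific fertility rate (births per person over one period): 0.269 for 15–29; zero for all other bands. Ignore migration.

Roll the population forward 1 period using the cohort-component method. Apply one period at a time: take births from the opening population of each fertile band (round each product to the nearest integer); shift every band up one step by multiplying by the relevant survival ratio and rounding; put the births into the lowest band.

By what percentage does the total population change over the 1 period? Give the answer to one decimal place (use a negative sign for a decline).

Numbering the groups 1..7 from youngest to oldest:
Period 1:
Births: 3800 * 0.269 = 1022
Group 2: 5300 * 0.953 = 5051
Group 3: 3800 * 0.953 = 3621
Group 4: 7700 * 0.957 = 7369
Group 5: 13000 * 0.935 = 12155
Group 6: 14800 * 0.952 = 14090
Group 7: 13800 * 0.94 + 10600 * 0.401 = 12972 + 4251 = 17223
End of period: [1022, 5051, 3621, 7369, 12155, 14090, 17223]
Total: 69000 → 60531; change = -8469; percentage change = -12.3%

-12.3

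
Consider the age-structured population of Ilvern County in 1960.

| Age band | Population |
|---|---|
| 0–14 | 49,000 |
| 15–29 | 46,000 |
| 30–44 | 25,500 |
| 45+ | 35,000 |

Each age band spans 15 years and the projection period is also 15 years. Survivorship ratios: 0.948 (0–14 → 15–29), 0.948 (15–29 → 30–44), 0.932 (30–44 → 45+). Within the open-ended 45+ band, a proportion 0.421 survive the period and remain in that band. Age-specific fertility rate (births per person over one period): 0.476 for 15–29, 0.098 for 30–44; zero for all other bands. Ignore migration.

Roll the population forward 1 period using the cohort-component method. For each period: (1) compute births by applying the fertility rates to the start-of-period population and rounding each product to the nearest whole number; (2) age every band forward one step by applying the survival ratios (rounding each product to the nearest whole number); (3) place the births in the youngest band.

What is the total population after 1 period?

Let group 1 be 0–14 through group 4 = 45+.
After projecting period 1:
Births: 46000 × 0.476 = 21896  |  25500 × 0.098 = 2499 → total 24395
Group 2: 49000 × 0.948 = 46452
Group 3: 46000 × 0.948 = 43608
Group 4: 25500 × 0.932 + 35000 × 0.421 = 23766 + 14735 = 38501
End of period: [24395, 46452, 43608, 38501]
Total after period 1: 24395 + 46452 + 43608 + 38501 = 152956

152956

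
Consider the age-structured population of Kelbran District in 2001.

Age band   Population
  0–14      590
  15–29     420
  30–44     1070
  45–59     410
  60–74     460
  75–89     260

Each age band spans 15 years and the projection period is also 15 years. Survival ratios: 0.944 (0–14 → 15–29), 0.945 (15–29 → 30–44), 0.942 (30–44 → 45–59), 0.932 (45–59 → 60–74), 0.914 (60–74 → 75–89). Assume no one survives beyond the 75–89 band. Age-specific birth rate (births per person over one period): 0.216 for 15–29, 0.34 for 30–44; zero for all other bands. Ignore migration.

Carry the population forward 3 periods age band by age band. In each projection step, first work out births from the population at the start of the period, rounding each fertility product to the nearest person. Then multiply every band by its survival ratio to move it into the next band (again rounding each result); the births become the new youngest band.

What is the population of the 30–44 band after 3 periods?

406

(Groups numbered youngest = 1 to oldest = 6.)
Period 1.
Births: 420 × 0.216 = 91  |  1070 × 0.34 = 364 ⇒ total 455
Group 2: 590 × 0.944 = 557
Group 3: 420 × 0.945 = 397
Group 4: 1070 × 0.942 = 1008
Group 5: 410 × 0.932 = 382
Group 6: 460 × 0.914 = 420
Giving 455 / 557 / 397 / 1008 / 382 / 420.
Period 2.
Births: 557 × 0.216 = 120  |  397 × 0.34 = 135 ⇒ total 255
Group 2: 455 × 0.944 = 430
Group 3: 557 × 0.945 = 526
Group 4: 397 × 0.942 = 374
Group 5: 1008 × 0.932 = 939
Group 6: 382 × 0.914 = 349
Giving 255 / 430 / 526 / 374 / 939 / 349.
Period 3.
Births: 430 × 0.216 = 93  |  526 × 0.34 = 179 ⇒ total 272
Group 2: 255 × 0.944 = 241
Group 3: 430 × 0.945 = 406
Group 4: 526 × 0.942 = 495
Group 5: 374 × 0.932 = 349
Group 6: 939 × 0.914 = 858
Giving 272 / 241 / 406 / 495 / 349 / 858.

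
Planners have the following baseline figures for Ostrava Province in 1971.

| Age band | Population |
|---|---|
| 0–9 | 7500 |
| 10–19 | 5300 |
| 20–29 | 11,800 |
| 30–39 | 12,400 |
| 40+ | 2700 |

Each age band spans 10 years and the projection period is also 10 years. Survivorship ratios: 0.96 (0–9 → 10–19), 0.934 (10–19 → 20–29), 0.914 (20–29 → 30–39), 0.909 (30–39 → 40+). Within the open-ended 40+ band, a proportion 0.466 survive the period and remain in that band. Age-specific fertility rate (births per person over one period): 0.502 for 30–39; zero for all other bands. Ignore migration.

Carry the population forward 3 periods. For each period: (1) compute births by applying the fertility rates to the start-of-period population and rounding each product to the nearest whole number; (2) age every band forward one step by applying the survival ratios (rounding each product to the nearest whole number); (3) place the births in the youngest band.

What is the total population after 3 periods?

30599

(Bands numbered youngest = 1 to oldest = 5.)
Period 1:
Births: 12400 * 0.502 = 6225
Band 2: 7500 * 0.96 = 7200
Band 3: 5300 * 0.934 = 4950
Band 4: 11800 * 0.914 = 10785
Band 5: 12400 * 0.909 + 2700 * 0.466 = 11272 + 1258 = 12530
→ [6225, 7200, 4950, 10785, 12530]
Period 2:
Births: 10785 * 0.502 = 5414
Band 2: 6225 * 0.96 = 5976
Band 3: 7200 * 0.934 = 6725
Band 4: 4950 * 0.914 = 4524
Band 5: 10785 * 0.909 + 12530 * 0.466 = 9804 + 5839 = 15643
→ [5414, 5976, 6725, 4524, 15643]
Period 3:
Births: 4524 * 0.502 = 2271
Band 2: 5414 * 0.96 = 5197
Band 3: 5976 * 0.934 = 5582
Band 4: 6725 * 0.914 = 6147
Band 5: 4524 * 0.909 + 15643 * 0.466 = 4112 + 7290 = 11402
→ [2271, 5197, 5582, 6147, 11402]
Total after period 3: 2271 + 5197 + 5582 + 6147 + 11402 = 30599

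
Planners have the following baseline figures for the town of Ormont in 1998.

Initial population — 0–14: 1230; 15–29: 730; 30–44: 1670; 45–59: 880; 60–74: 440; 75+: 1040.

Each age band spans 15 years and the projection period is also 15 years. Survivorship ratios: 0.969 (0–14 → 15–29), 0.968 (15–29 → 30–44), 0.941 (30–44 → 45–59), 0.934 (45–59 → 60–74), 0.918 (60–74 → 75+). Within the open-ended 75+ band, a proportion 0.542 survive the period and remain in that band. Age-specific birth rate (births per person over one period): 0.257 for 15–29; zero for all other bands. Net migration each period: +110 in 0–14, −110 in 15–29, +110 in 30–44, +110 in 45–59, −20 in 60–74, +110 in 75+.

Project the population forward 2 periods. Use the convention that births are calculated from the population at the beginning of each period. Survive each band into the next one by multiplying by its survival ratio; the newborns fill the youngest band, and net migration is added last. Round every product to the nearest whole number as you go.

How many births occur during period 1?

[period 1]
Births: 730 * 0.257 = 188
15–29: 1230 * 0.969 = 1192
30–44: 730 * 0.968 = 707
45–59: 1670 * 0.941 = 1571
60–74: 880 * 0.934 = 822
75+: 440 * 0.918 + 1040 * 0.542 = 404 + 564 = 968
Net migration: 0–14 + 110 → 298; 15–29 − 110 → 1082; 30–44 + 110 → 817; 45–59 + 110 → 1681; 60–74 − 20 → 802; 75+ + 110 → 1078
End of period: [298, 1082, 817, 1681, 802, 1078]

188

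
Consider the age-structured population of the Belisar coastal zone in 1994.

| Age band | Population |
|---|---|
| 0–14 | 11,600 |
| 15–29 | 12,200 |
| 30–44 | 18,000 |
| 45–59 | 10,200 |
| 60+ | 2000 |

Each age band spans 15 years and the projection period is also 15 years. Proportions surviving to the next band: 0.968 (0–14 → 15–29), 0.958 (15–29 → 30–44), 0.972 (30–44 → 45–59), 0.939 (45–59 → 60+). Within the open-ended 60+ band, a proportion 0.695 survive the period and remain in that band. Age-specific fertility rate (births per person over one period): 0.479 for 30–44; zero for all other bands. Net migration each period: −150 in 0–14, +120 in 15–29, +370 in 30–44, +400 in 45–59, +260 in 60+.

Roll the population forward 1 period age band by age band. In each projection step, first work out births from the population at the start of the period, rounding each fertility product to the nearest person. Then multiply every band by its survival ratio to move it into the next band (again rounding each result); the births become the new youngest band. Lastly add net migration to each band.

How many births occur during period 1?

Numbering the groups 1..5 from youngest to oldest:
Period 1.
Births: 18000 * 0.479 = 8622
Group 2: 11600 * 0.968 = 11229
Group 3: 12200 * 0.958 = 11688
Group 4: 18000 * 0.972 = 17496
Group 5: 10200 * 0.939 + 2000 * 0.695 = 9578 + 1390 = 10968
Net migration: Group 1 − 150 → 8472; Group 2 + 120 → 11349; Group 3 + 370 → 12058; Group 4 + 400 → 17896; Group 5 + 260 → 11228
→ [8472, 11349, 12058, 17896, 11228]

8622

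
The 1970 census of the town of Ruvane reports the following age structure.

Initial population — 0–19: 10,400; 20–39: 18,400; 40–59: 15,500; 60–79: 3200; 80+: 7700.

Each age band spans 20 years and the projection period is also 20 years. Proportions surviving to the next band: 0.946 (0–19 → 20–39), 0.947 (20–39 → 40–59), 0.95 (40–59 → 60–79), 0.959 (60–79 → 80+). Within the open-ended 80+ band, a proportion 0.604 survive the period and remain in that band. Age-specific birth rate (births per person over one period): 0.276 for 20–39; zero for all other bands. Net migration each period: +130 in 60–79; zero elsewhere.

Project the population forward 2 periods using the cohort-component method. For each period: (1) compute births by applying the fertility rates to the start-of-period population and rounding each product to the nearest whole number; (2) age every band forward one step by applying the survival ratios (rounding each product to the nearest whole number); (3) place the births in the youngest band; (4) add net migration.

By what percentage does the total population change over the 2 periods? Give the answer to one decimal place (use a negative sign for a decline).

-5.0

Numbering the groups 1..5 from youngest to oldest:
Period 1:
Births: 18400 × 0.276 = 5078
Group 2: 10400 × 0.946 = 9838
Group 3: 18400 × 0.947 = 17425
Group 4: 15500 × 0.95 = 14725
Group 5: 3200 × 0.959 + 7700 × 0.604 = 3069 + 4651 = 7720
Net migration: Group 4 + 130 → 14855
→ [5078, 9838, 17425, 14855, 7720]
Period 2:
Births: 9838 × 0.276 = 2715
Group 2: 5078 × 0.946 = 4804
Group 3: 9838 × 0.947 = 9317
Group 4: 17425 × 0.95 = 16554
Group 5: 14855 × 0.959 + 7720 × 0.604 = 14246 + 4663 = 18909
Net migration: Group 4 + 130 → 16684
→ [2715, 4804, 9317, 16684, 18909]
Total: 55200 → 52429; change = -2771; percentage change = -5.0%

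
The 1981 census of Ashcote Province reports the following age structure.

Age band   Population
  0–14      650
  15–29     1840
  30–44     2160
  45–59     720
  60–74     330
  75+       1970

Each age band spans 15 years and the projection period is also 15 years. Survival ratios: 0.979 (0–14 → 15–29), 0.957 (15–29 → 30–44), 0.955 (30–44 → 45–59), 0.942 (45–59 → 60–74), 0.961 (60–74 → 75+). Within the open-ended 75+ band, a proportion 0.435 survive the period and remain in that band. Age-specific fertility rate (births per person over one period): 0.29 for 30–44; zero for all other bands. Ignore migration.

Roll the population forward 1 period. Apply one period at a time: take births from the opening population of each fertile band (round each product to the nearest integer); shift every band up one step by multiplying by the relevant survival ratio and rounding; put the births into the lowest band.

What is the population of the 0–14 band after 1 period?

626

Period 1:
Births: 2160 × 0.29 = 626
15–29: 650 × 0.979 = 636
30–44: 1840 × 0.957 = 1761
45–59: 2160 × 0.955 = 2063
60–74: 720 × 0.942 = 678
75+: 330 × 0.961 + 1970 × 0.435 = 317 + 857 = 1174
Population now: 0–14=626, 15–29=636, 30–44=1761, 45–59=2063, 60–74=678, 75+=1174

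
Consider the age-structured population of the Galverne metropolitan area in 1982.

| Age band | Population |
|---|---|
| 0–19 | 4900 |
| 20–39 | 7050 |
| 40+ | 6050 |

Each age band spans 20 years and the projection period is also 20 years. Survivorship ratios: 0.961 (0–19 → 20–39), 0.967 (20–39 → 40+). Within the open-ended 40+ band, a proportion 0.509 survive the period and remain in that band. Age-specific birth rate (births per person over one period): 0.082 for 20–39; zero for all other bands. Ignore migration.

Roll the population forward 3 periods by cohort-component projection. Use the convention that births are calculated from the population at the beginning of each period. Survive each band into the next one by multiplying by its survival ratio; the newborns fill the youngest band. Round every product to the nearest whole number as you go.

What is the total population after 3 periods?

Let group 1 be 0–19 through group 3 = 40+.
After projecting period 1:
Births: 7050 × 0.082 = 578
Group 2: 4900 × 0.961 = 4709
Group 3: 7050 × 0.967 + 6050 × 0.509 = 6817 + 3079 = 9896
Giving 578 / 4709 / 9896.
After projecting period 2:
Births: 4709 × 0.082 = 386
Group 2: 578 × 0.961 = 555
Group 3: 4709 × 0.967 + 9896 × 0.509 = 4554 + 5037 = 9591
Giving 386 / 555 / 9591.
After projecting period 3:
Births: 555 × 0.082 = 46
Group 2: 386 × 0.961 = 371
Group 3: 555 × 0.967 + 9591 × 0.509 = 537 + 4882 = 5419
Giving 46 / 371 / 5419.
Total after period 3: 46 + 371 + 5419 = 5836

5836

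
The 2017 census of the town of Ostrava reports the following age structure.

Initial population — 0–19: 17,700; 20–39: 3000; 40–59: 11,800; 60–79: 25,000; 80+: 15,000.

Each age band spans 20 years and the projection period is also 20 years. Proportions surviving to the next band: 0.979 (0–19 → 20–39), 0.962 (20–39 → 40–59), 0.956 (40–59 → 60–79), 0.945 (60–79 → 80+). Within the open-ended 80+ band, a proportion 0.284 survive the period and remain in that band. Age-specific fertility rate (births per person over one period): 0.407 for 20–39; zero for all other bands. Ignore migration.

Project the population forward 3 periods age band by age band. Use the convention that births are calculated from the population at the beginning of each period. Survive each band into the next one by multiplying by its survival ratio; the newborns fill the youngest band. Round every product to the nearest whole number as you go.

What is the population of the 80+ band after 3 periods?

— Period 1 —
Births: 3000 * 0.407 = 1221
20–39: 17700 * 0.979 = 17328
40–59: 3000 * 0.962 = 2886
60–79: 11800 * 0.956 = 11281
80+: 25000 * 0.945 + 15000 * 0.284 = 23625 + 4260 = 27885
Population now: 0–19=1221, 20–39=17328, 40–59=2886, 60–79=11281, 80+=27885
— Period 2 —
Births: 17328 * 0.407 = 7052
20–39: 1221 * 0.979 = 1195
40–59: 17328 * 0.962 = 16670
60–79: 2886 * 0.956 = 2759
80+: 11281 * 0.945 + 27885 * 0.284 = 10661 + 7919 = 18580
Population now: 0–19=7052, 20–39=1195, 40–59=16670, 60–79=2759, 80+=18580
— Period 3 —
Births: 1195 * 0.407 = 486
20–39: 7052 * 0.979 = 6904
40–59: 1195 * 0.962 = 1150
60–79: 16670 * 0.956 = 15937
80+: 2759 * 0.945 + 18580 * 0.284 = 2607 + 5277 = 7884
Population now: 0–19=486, 20–39=6904, 40–59=1150, 60–79=15937, 80+=7884

7884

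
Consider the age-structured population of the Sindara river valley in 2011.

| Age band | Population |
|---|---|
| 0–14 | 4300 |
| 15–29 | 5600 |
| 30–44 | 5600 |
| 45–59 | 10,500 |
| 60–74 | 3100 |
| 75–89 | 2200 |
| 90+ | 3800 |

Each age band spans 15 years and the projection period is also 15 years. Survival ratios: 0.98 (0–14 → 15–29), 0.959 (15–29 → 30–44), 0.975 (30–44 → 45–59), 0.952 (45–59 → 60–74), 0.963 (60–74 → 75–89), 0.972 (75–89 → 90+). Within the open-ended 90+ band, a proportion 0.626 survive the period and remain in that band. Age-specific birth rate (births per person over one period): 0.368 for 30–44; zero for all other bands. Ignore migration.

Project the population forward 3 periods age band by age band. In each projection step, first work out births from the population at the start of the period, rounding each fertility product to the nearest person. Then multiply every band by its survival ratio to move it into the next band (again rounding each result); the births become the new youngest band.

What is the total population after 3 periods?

32233

Call the bands 1 to 7, youngest first.
After projecting period 1:
Births: 5600 × 0.368 = 2061
Band 2: 4300 × 0.98 = 4214
Band 3: 5600 × 0.959 = 5370
Band 4: 5600 × 0.975 = 5460
Band 5: 10500 × 0.952 = 9996
Band 6: 3100 × 0.963 = 2985
Band 7: 2200 × 0.972 + 3800 × 0.626 = 2138 + 2379 = 4517
Giving 2061 / 4214 / 5370 / 5460 / 9996 / 2985 / 4517.
After projecting period 2:
Births: 5370 × 0.368 = 1976
Band 2: 2061 × 0.98 = 2020
Band 3: 4214 × 0.959 = 4041
Band 4: 5370 × 0.975 = 5236
Band 5: 5460 × 0.952 = 5198
Band 6: 9996 × 0.963 = 9626
Band 7: 2985 × 0.972 + 4517 × 0.626 = 2901 + 2828 = 5729
Giving 1976 / 2020 / 4041 / 5236 / 5198 / 9626 / 5729.
After projecting period 3:
Births: 4041 × 0.368 = 1487
Band 2: 1976 × 0.98 = 1936
Band 3: 2020 × 0.959 = 1937
Band 4: 4041 × 0.975 = 3940
Band 5: 5236 × 0.952 = 4985
Band 6: 5198 × 0.963 = 5006
Band 7: 9626 × 0.972 + 5729 × 0.626 = 9356 + 3586 = 12942
Giving 1487 / 1936 / 1937 / 3940 / 4985 / 5006 / 12942.
Total after period 3: 1487 + 1936 + 1937 + 3940 + 4985 + 5006 + 12942 = 32233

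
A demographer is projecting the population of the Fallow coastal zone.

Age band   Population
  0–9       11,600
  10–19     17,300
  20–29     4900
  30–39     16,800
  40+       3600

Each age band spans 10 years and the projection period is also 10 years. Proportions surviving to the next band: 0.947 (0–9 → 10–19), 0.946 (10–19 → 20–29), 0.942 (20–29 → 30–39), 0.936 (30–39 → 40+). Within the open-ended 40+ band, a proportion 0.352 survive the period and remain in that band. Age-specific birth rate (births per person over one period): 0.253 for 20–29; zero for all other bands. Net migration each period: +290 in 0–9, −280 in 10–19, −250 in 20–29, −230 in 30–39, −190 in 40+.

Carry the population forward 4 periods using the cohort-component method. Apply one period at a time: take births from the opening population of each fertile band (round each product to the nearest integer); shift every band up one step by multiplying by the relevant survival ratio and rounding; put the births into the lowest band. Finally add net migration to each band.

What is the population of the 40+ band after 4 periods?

14380

Period 1.
Births: 4900 × 0.253 = 1240
10–19: 11600 × 0.947 = 10985
20–29: 17300 × 0.946 = 16366
30–39: 4900 × 0.942 = 4616
40+: 16800 × 0.936 + 3600 × 0.352 = 15725 + 1267 = 16992
Net migration: 0–9 + 290 → 1530; 10–19 − 280 → 10705; 20–29 − 250 → 16116; 30–39 − 230 → 4386; 40+ − 190 → 16802
End of period: [1530, 10705, 16116, 4386, 16802]
Period 2.
Births: 16116 × 0.253 = 4077
10–19: 1530 × 0.947 = 1449
20–29: 10705 × 0.946 = 10127
30–39: 16116 × 0.942 = 15181
40+: 4386 × 0.936 + 16802 × 0.352 = 4105 + 5914 = 10019
Net migration: 0–9 + 290 → 4367; 10–19 − 280 → 1169; 20–29 − 250 → 9877; 30–39 − 230 → 14951; 40+ − 190 → 9829
End of period: [4367, 1169, 9877, 14951, 9829]
Period 3.
Births: 9877 × 0.253 = 2499
10–19: 4367 × 0.947 = 4136
20–29: 1169 × 0.946 = 1106
30–39: 9877 × 0.942 = 9304
40+: 14951 × 0.936 + 9829 × 0.352 = 13994 + 3460 = 17454
Net migration: 0–9 + 290 → 2789; 10–19 − 280 → 3856; 20–29 − 250 → 856; 30–39 − 230 → 9074; 40+ − 190 → 17264
End of period: [2789, 3856, 856, 9074, 17264]
Period 4.
Births: 856 × 0.253 = 217
10–19: 2789 × 0.947 = 2641
20–29: 3856 × 0.946 = 3648
30–39: 856 × 0.942 = 806
40+: 9074 × 0.936 + 17264 × 0.352 = 8493 + 6077 = 14570
Net migration: 0–9 + 290 → 507; 10–19 − 280 → 2361; 20–29 − 250 → 3398; 30–39 − 230 → 576; 40+ − 190 → 14380
End of period: [507, 2361, 3398, 576, 14380]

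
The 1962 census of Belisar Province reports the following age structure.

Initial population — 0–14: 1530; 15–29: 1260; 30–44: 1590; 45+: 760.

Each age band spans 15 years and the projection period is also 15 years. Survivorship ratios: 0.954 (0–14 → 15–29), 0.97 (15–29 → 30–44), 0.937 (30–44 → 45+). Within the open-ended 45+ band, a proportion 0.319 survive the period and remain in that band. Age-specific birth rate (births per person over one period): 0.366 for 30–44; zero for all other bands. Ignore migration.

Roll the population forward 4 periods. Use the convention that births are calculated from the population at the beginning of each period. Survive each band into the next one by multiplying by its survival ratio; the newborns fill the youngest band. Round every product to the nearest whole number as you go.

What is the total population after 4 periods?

2204

Numbering the bands 1..4 from youngest to oldest:
Period 1:
Births: 1590 * 0.366 = 582
Band 2: 1530 * 0.954 = 1460
Band 3: 1260 * 0.97 = 1222
Band 4: 1590 * 0.937 + 760 * 0.319 = 1490 + 242 = 1732
Population now: 0–14=582, 15–29=1460, 30–44=1222, 45+=1732
Period 2:
Births: 1222 * 0.366 = 447
Band 2: 582 * 0.954 = 555
Band 3: 1460 * 0.97 = 1416
Band 4: 1222 * 0.937 + 1732 * 0.319 = 1145 + 553 = 1698
Population now: 0–14=447, 15–29=555, 30–44=1416, 45+=1698
Period 3:
Births: 1416 * 0.366 = 518
Band 2: 447 * 0.954 = 426
Band 3: 555 * 0.97 = 538
Band 4: 1416 * 0.937 + 1698 * 0.319 = 1327 + 542 = 1869
Population now: 0–14=518, 15–29=426, 30–44=538, 45+=1869
Period 4:
Births: 538 * 0.366 = 197
Band 2: 518 * 0.954 = 494
Band 3: 426 * 0.97 = 413
Band 4: 538 * 0.937 + 1869 * 0.319 = 504 + 596 = 1100
Population now: 0–14=197, 15–29=494, 30–44=413, 45+=1100
Total after period 4: 197 + 494 + 413 + 1100 = 2204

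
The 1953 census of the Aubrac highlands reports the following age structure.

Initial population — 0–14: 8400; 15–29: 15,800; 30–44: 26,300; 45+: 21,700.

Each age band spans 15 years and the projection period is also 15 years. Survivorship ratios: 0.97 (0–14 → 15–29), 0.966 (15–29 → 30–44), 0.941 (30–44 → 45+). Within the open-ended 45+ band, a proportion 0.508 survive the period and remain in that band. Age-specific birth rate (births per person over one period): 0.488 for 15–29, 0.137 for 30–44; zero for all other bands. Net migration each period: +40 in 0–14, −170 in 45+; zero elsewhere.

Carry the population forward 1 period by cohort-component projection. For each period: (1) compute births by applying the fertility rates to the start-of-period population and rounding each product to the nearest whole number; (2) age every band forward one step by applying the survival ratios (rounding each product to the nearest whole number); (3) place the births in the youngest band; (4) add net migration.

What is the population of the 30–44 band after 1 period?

15263

[period 1]
Births: 15800 * 0.488 = 7710 ; 26300 * 0.137 = 3603 → 11313
15–29: 8400 * 0.97 = 8148
30–44: 15800 * 0.966 = 15263
45+: 26300 * 0.941 + 21700 * 0.508 = 24748 + 11024 = 35772
Net migration: 0–14 + 40 → 11353; 45+ − 170 → 35602
Giving 11353 / 8148 / 15263 / 35602.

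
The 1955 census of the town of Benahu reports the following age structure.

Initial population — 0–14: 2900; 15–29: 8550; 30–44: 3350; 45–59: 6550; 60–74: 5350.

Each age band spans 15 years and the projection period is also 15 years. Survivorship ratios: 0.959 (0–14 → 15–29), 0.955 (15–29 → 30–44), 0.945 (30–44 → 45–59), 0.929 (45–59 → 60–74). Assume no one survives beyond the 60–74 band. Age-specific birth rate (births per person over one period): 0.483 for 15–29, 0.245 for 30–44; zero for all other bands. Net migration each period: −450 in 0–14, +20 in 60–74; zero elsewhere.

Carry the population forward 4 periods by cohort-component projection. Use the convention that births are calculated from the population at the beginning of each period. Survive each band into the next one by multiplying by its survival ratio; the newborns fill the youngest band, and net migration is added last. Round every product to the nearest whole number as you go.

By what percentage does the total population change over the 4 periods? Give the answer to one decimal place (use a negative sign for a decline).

Period 1.
Births: 8550 × 0.483 = 4130, 3350 × 0.245 = 821 ⇒ total 4951
15–29: 2900 × 0.959 = 2781
30–44: 8550 × 0.955 = 8165
45–59: 3350 × 0.945 = 3166
60–74: 6550 × 0.929 = 6085
Net migration: 0–14 − 450 → 4501; 60–74 + 20 → 6105
Population now: 0–14=4501, 15–29=2781, 30–44=8165, 45–59=3166, 60–74=6105
Period 2.
Births: 2781 × 0.483 = 1343, 8165 × 0.245 = 2000 ⇒ total 3343
15–29: 4501 × 0.959 = 4316
30–44: 2781 × 0.955 = 2656
45–59: 8165 × 0.945 = 7716
60–74: 3166 × 0.929 = 2941
Net migration: 0–14 − 450 → 2893; 60–74 + 20 → 2961
Population now: 0–14=2893, 15–29=4316, 30–44=2656, 45–59=7716, 60–74=2961
Period 3.
Births: 4316 × 0.483 = 2085, 2656 × 0.245 = 651 ⇒ total 2736
15–29: 2893 × 0.959 = 2774
30–44: 4316 × 0.955 = 4122
45–59: 2656 × 0.945 = 2510
60–74: 7716 × 0.929 = 7168
Net migration: 0–14 − 450 → 2286; 60–74 + 20 → 7188
Population now: 0–14=2286, 15–29=2774, 30–44=4122, 45–59=2510, 60–74=7188
Period 4.
Births: 2774 × 0.483 = 1340, 4122 × 0.245 = 1010 ⇒ total 2350
15–29: 2286 × 0.959 = 2192
30–44: 2774 × 0.955 = 2649
45–59: 4122 × 0.945 = 3895
60–74: 2510 × 0.929 = 2332
Net migration: 0–14 − 450 → 1900; 60–74 + 20 → 2352
Population now: 0–14=1900, 15–29=2192, 30–44=2649, 45–59=3895, 60–74=2352
Total: 26700 → 12988; change = -13712; percentage change = -51.4%

-51.4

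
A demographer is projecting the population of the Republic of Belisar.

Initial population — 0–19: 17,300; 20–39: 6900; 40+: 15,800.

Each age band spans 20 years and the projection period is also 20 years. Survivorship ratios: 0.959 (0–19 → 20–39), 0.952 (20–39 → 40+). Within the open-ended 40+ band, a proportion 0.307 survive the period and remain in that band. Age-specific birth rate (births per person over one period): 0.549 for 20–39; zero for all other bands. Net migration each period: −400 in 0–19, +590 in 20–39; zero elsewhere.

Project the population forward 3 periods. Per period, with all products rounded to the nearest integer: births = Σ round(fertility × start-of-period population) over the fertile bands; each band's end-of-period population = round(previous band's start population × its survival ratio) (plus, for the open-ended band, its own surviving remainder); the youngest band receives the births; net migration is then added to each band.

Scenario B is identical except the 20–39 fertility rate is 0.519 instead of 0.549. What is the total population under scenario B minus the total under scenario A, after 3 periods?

[period 1]
Births: 6900 × 0.549 = 3788
20–39: 17300 × 0.959 = 16591
40+: 6900 × 0.952 + 15800 × 0.307 = 6569 + 4851 = 11420
Net migration: 0–19 − 400 → 3388; 20–39 + 590 → 17181
→ [3388, 17181, 11420]
[period 2]
Births: 17181 × 0.549 = 9432
20–39: 3388 × 0.959 = 3249
40+: 17181 × 0.952 + 11420 × 0.307 = 16356 + 3506 = 19862
Net migration: 0–19 − 400 → 9032; 20–39 + 590 → 3839
→ [9032, 3839, 19862]
[period 3]
Births: 3839 × 0.549 = 2108
20–39: 9032 × 0.959 = 8662
40+: 3839 × 0.952 + 19862 × 0.307 = 3655 + 6098 = 9753
Net migration: 0–19 − 400 → 1708; 20–39 + 590 → 9252
→ [1708, 9252, 9753]
Scenario A total after 3 periods: 20713
Scenario B projection —
[period 1]
Births: 6900 × 0.519 = 3581
20–39: 17300 × 0.959 = 16591
40+: 6900 × 0.952 + 15800 × 0.307 = 6569 + 4851 = 11420
Net migration: 0–19 − 400 → 3181; 20–39 + 590 → 17181
→ [3181, 17181, 11420]
[period 2]
Births: 17181 × 0.519 = 8917
20–39: 3181 × 0.959 = 3051
40+: 17181 × 0.952 + 11420 × 0.307 = 16356 + 3506 = 19862
Net migration: 0–19 − 400 → 8517; 20–39 + 590 → 3641
→ [8517, 3641, 19862]
[period 3]
Births: 3641 × 0.519 = 1890
20–39: 8517 × 0.959 = 8168
40+: 3641 × 0.952 + 19862 × 0.307 = 3466 + 6098 = 9564
Net migration: 0–19 − 400 → 1490; 20–39 + 590 → 8758
→ [1490, 8758, 9564]
Scenario B total after 3 periods: 19812
Difference B − A = 19812 − 20713 = -901

-901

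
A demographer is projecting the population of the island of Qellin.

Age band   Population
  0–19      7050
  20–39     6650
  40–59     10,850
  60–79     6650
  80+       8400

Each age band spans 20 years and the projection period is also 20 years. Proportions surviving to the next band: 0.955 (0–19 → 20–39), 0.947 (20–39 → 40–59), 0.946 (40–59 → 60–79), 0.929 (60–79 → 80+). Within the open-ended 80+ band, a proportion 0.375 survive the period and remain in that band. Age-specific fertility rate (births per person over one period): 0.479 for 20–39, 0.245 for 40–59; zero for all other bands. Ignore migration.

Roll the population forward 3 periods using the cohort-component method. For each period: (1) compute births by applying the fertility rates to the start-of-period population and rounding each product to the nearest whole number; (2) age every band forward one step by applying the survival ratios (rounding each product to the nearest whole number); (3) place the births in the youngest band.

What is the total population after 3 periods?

Numbering the bands 1..5 from youngest to oldest:
Period 1:
Births: 6650 × 0.479 = 3185  |  10850 × 0.245 = 2658 ⇒ total 5843
Band 2: 7050 × 0.955 = 6733
Band 3: 6650 × 0.947 = 6298
Band 4: 10850 × 0.946 = 10264
Band 5: 6650 × 0.929 + 8400 × 0.375 = 6178 + 3150 = 9328
End of period: [5843, 6733, 6298, 10264, 9328]
Period 2:
Births: 6733 × 0.479 = 3225  |  6298 × 0.245 = 1543 ⇒ total 4768
Band 2: 5843 × 0.955 = 5580
Band 3: 6733 × 0.947 = 6376
Band 4: 6298 × 0.946 = 5958
Band 5: 10264 × 0.929 + 9328 × 0.375 = 9535 + 3498 = 13033
End of period: [4768, 5580, 6376, 5958, 13033]
Period 3:
Births: 5580 × 0.479 = 2673  |  6376 × 0.245 = 1562 ⇒ total 4235
Band 2: 4768 × 0.955 = 4553
Band 3: 5580 × 0.947 = 5284
Band 4: 6376 × 0.946 = 6032
Band 5: 5958 × 0.929 + 13033 × 0.375 = 5535 + 4887 = 10422
End of period: [4235, 4553, 5284, 6032, 10422]
Total after period 3: 4235 + 4553 + 5284 + 6032 + 10422 = 30526

30526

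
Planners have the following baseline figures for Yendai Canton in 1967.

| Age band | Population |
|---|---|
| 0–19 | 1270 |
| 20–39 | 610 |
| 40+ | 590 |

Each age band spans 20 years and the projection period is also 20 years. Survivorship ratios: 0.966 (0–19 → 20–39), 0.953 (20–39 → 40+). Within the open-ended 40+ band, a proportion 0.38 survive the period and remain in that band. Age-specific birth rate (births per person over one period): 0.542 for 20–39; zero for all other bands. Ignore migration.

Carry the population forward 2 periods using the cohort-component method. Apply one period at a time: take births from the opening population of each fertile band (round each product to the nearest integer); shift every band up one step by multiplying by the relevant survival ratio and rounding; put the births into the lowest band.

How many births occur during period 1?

— Period 1 —
Births: 610 × 0.542 = 331
20–39: 1270 × 0.966 = 1227
40+: 610 × 0.953 + 590 × 0.38 = 581 + 224 = 805
→ [331, 1227, 805]

331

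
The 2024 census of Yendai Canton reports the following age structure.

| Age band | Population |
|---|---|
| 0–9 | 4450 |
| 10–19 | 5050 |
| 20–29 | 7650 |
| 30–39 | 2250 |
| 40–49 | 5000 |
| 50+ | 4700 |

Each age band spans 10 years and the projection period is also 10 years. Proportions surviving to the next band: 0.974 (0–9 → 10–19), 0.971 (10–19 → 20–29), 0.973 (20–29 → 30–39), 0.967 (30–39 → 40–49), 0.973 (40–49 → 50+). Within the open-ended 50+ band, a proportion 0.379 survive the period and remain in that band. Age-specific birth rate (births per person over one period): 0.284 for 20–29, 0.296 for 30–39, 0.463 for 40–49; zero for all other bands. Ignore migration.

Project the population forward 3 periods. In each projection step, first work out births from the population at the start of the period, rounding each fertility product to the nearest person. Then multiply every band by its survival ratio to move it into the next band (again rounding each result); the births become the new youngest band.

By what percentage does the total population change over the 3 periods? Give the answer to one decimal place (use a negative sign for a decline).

12.6

[period 1]
Births: 7650 × 0.284 = 2173 ; 2250 × 0.296 = 666 ; 5000 × 0.463 = 2315 ⇒ total 5154
10–19: 4450 × 0.974 = 4334
20–29: 5050 × 0.971 = 4904
30–39: 7650 × 0.973 = 7443
40–49: 2250 × 0.967 = 2176
50+: 5000 × 0.973 + 4700 × 0.379 = 4865 + 1781 = 6646
Population now: 0–9=5154, 10–19=4334, 20–29=4904, 30–39=7443, 40–49=2176, 50+=6646
[period 2]
Births: 4904 × 0.284 = 1393 ; 7443 × 0.296 = 2203 ; 2176 × 0.463 = 1007 ⇒ total 4603
10–19: 5154 × 0.974 = 5020
20–29: 4334 × 0.971 = 4208
30–39: 4904 × 0.973 = 4772
40–49: 7443 × 0.967 = 7197
50+: 2176 × 0.973 + 6646 × 0.379 = 2117 + 2519 = 4636
Population now: 0–9=4603, 10–19=5020, 20–29=4208, 30–39=4772, 40–49=7197, 50+=4636
[period 3]
Births: 4208 × 0.284 = 1195 ; 4772 × 0.296 = 1413 ; 7197 × 0.463 = 3332 ⇒ total 5940
10–19: 4603 × 0.974 = 4483
20–29: 5020 × 0.971 = 4874
30–39: 4208 × 0.973 = 4094
40–49: 4772 × 0.967 = 4615
50+: 7197 × 0.973 + 4636 × 0.379 = 7003 + 1757 = 8760
Population now: 0–9=5940, 10–19=4483, 20–29=4874, 30–39=4094, 40–49=4615, 50+=8760
Total: 29100 → 32766; change = 3666; percentage change = 12.6%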